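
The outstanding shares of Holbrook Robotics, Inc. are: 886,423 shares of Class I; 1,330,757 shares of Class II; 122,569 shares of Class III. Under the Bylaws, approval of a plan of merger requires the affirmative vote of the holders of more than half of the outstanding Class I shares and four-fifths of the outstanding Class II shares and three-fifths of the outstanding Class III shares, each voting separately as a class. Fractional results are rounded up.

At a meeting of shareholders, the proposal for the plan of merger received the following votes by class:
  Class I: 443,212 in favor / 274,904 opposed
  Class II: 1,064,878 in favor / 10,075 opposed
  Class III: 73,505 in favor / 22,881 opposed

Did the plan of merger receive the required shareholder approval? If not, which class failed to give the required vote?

Class I: a majority of 886423 is 443212; 443,212 required, 443,212 in favor — approved.
Class II: 4/5 of 1330757 = 1064605.60, rounded up to 1064606; 1,064,606 required, 1,064,878 in favor — approved.
Class III: 3/5 of 122569 = 73541.40, rounded up to 73542; 73,542 required, 73,505 in favor — not approved.

Not approved — the Class III shares did not give the required vote.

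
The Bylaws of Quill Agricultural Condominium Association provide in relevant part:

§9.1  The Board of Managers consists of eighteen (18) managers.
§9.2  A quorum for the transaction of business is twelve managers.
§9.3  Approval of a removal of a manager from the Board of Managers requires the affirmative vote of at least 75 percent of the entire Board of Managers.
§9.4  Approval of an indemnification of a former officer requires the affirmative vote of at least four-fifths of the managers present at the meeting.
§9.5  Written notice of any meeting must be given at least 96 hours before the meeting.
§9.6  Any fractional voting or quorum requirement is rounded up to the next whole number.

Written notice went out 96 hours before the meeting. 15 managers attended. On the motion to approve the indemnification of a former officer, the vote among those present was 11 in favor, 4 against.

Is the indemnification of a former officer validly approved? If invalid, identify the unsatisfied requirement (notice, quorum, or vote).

Invalid — vote requirement not satisfied.

Notice: 96 hours given; 96 required (96 ≥ 96). Satisfied.
Quorum: 15 present; quorum is 12. Satisfied.
Vote: the indemnification of a former officer requires four-fifths of the managers present (15). 4/5 of 15 = 12, so 12 affirmative votes are needed; 11 voted in favor. Not satisfied.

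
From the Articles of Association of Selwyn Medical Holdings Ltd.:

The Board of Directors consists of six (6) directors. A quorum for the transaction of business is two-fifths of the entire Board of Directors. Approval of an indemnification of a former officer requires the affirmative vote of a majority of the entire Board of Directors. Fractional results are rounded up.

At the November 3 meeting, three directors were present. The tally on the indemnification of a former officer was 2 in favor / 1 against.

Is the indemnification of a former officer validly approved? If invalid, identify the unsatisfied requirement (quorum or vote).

Invalid — vote requirement not satisfied.

Quorum: 3 present; quorum is 3. Satisfied.
Vote: the indemnification of a former officer requires a majority of the entire Board of Directors (6). A majority of 6 is 4, so 4 affirmative votes are needed; 2 voted in favor. Not satisfied.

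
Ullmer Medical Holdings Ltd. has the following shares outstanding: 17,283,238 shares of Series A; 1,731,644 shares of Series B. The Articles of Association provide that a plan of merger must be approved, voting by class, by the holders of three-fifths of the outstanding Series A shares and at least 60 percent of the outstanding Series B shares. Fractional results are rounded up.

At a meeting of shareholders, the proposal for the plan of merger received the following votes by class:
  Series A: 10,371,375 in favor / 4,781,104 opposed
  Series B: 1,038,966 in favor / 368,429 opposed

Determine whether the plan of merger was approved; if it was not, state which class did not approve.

Not approved — the Series B shares did not give the required vote.

Series A: 3/5 of 17283238 = 10369942.80, rounded up to 10369943; 10,369,943 required, 10,371,375 in favor — approved.
Series B: 3/5 of 1731644 = 1038986.40, rounded up to 1038987; 1,038,987 required, 1,038,966 in favor — not approved.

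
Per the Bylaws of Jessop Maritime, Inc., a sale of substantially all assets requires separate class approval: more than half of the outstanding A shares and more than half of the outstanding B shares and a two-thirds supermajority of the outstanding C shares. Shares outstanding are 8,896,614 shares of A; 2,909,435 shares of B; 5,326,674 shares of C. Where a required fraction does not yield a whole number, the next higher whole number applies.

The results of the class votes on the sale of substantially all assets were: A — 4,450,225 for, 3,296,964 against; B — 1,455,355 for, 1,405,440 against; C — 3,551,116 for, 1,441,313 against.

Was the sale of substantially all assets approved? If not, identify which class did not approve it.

Approved — every class gave the required vote.

A: a majority of 8896614 is 4448308; 4,448,308 required, 4,450,225 in favor — approved.
B: a majority of 2909435 is 1454718; 1,454,718 required, 1,455,355 in favor — approved.
C: 2/3 of 5326674 = 3551116; 3,551,116 required, 3,551,116 in favor — approved.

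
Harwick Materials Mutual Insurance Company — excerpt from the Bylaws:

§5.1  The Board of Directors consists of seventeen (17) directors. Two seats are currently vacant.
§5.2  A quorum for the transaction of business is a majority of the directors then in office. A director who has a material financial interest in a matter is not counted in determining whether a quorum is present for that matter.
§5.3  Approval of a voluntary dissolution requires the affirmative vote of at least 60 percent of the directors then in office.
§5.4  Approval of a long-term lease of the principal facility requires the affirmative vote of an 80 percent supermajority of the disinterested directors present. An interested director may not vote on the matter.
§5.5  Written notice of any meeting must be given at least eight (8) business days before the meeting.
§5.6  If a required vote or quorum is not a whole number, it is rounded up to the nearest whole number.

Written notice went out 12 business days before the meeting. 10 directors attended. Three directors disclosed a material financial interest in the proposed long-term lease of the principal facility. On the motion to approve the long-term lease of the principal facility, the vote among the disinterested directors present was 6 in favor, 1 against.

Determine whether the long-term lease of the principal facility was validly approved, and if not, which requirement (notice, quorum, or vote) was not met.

Notice: 12 business days given; 8 required (12 ≥ 8). Satisfied.
Quorum: 10 present, but the 3 interested directors do not count, leaving 7. Quorum is 8. Not satisfied.
Vote: the long-term lease of the principal facility requires four-fifths of the disinterested directors present (10 − 3 = 7). 4/5 of 7 = 5.60, rounded up to 6, so 6 affirmative votes are needed; 6 voted in favor. Satisfied. (Moot — without a quorum no business can be validly transacted.)

Invalid — quorum requirement not satisfied.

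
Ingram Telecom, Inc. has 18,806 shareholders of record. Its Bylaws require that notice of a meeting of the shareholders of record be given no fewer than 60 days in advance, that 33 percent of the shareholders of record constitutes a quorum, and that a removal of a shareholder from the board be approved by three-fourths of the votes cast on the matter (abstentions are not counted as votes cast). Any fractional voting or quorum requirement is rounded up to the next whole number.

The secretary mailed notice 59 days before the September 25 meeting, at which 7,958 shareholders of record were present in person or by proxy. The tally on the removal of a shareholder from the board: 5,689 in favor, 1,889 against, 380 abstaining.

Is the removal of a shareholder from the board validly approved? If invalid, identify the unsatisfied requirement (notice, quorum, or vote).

Invalid — notice requirement not satisfied.

Notice: 59 days given; 60 required. Not satisfied.
Quorum: 33% of 18,806 = 6,205.98, rounded up to 6,206; 7,958 present. Satisfied.
Vote: requires three-fourths of the votes cast (7,958 − 380 abstaining = 7,578); 3/4 of 7578 = 5683.50, rounded up to 5684, so 5,684 needed; 5,689 in favor. Satisfied.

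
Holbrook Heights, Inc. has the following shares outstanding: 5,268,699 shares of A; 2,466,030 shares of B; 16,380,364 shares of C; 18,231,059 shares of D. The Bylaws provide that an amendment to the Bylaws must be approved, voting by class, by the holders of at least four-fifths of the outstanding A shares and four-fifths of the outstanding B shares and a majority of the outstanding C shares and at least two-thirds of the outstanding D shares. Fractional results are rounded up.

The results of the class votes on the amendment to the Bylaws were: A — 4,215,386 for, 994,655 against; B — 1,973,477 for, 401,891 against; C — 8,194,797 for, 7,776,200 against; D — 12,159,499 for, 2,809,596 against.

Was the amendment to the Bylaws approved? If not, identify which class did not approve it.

A: 4/5 of 5268699 = 4214959.20, rounded up to 4214960; 4,214,960 required, 4,215,386 in favor — approved.
B: 4/5 of 2466030 = 1972824; 1,972,824 required, 1,973,477 in favor — approved.
C: a majority of 16380364 is 8190183; 8,190,183 required, 8,194,797 in favor — approved.
D: 2/3 of 18231059 = 12154039.33, rounded up to 12154040; 12,154,040 required, 12,159,499 in favor — approved.

Approved — every class gave the required vote.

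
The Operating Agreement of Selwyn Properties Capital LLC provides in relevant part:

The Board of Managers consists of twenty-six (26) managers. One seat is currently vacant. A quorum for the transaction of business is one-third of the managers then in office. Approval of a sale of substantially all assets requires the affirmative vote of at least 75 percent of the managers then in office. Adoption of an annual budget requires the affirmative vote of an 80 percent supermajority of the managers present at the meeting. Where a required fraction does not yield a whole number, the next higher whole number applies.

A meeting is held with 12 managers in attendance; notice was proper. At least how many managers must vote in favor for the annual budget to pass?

The annual budget requires four-fifths of the managers present (12).
4/5 of 12 = 9.60, rounded up to 10.

10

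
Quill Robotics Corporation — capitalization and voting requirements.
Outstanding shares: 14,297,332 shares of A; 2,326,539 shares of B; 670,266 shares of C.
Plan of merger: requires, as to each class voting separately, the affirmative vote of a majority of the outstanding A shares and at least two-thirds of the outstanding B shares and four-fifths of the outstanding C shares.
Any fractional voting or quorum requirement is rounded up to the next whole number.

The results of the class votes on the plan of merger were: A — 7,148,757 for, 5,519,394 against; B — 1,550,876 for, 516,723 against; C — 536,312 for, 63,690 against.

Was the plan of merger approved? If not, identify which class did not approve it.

A: a majority of 14297332 is 7148667; 7,148,667 required, 7,148,757 in favor — approved.
B: 2/3 of 2326539 = 1551026; 1,551,026 required, 1,550,876 in favor — not approved.
C: 4/5 of 670266 = 536212.80, rounded up to 536213; 536,213 required, 536,312 in favor — approved.

Not approved — the B shares did not give the required vote.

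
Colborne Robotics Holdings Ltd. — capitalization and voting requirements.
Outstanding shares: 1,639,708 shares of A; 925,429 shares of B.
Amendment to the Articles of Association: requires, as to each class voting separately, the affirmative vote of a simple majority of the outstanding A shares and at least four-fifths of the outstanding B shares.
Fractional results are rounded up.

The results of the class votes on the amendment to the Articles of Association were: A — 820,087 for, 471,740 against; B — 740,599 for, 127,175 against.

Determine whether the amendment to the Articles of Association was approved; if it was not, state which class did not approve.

A: a majority of 1639708 is 819855; 819,855 required, 820,087 in favor — approved.
B: 4/5 of 925429 = 740343.20, rounded up to 740344; 740,344 required, 740,599 in favor — approved.

Approved — every class gave the required vote.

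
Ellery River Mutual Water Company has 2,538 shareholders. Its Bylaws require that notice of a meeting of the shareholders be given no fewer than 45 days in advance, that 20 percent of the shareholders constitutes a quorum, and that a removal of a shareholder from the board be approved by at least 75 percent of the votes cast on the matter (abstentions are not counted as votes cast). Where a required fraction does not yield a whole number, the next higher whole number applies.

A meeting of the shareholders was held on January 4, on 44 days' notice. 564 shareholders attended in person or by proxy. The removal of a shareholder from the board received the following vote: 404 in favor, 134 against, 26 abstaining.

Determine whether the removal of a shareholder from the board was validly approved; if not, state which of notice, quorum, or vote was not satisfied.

Notice: 44 days given; 45 required. Not satisfied.
Quorum: 20% of 2,538 = 507.60, rounded up to 508; 564 present. Satisfied.
Vote: requires three-fourths of the votes cast (564 − 26 abstaining = 538); 3/4 of 538 = 403.50, rounded up to 404, so 404 needed; 404 in favor. Satisfied.

Invalid — notice requirement not satisfied.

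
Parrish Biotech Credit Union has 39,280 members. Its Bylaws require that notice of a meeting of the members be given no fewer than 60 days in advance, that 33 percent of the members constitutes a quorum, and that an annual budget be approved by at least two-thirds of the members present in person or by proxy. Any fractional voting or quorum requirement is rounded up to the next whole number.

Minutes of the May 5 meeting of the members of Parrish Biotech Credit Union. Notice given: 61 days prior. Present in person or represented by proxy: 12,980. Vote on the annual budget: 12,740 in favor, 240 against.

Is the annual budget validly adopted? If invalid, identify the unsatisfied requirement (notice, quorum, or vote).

Valid — all requirements satisfied.

Notice: 61 days given; 60 required. Satisfied.
Quorum: 33% of 39,280 = 12,962.40, rounded up to 12,963; 12,980 present. Satisfied.
Vote: requires two-thirds of those present (12,980); 2/3 of 12980 = 8653.33, rounded up to 8654, so 8,654 needed; 12,740 in favor. Satisfied.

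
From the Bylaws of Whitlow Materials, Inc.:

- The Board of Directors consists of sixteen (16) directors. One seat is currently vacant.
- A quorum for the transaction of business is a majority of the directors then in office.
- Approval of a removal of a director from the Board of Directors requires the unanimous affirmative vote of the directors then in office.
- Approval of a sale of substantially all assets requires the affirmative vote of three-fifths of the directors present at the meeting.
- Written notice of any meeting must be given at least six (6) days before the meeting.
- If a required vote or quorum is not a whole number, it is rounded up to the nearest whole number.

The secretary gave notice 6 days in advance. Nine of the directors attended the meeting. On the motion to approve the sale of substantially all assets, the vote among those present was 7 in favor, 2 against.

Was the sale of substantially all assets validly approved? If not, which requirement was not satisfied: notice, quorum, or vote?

Valid — all requirements satisfied.

Notice: 6 days given; 6 required (6 ≥ 6). Satisfied.
Quorum: 9 present; quorum is 8. Satisfied.
Vote: the sale of substantially all assets requires three-fifths of the directors present (9). 3/5 of 9 = 5.40, rounded up to 6, so 6 affirmative votes are needed; 7 voted in favor. Satisfied.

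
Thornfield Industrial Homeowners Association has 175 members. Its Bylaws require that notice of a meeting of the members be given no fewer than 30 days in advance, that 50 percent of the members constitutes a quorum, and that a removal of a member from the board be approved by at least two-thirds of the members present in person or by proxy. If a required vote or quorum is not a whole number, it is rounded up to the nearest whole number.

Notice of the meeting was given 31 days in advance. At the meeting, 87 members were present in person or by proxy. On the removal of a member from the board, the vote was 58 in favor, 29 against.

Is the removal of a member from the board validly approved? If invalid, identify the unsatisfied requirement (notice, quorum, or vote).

Invalid — quorum requirement not satisfied.

Notice: 31 days given; 30 required. Satisfied.
Quorum: 50% of 175 = 87.50, rounded up to 88; 87 present. Not satisfied.
Vote: requires two-thirds of those present (87); 2/3 of 87 = 58, so 58 needed; 58 in favor. Satisfied.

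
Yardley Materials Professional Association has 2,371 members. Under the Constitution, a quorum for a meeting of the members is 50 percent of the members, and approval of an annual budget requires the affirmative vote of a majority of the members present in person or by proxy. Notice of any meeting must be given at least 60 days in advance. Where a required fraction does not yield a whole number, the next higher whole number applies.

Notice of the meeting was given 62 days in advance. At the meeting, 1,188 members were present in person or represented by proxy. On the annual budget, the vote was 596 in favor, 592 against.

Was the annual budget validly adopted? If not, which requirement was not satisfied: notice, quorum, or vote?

Valid — all requirements satisfied.

Notice: 62 days given; 60 required. Satisfied.
Quorum: 50% of 2,371 = 1,185.50, rounded up to 1,186; 1,188 present. Satisfied.
Vote: requires a majority of those present (1,188); a majority of 1188 is 595, so 595 needed; 596 in favor. Satisfied.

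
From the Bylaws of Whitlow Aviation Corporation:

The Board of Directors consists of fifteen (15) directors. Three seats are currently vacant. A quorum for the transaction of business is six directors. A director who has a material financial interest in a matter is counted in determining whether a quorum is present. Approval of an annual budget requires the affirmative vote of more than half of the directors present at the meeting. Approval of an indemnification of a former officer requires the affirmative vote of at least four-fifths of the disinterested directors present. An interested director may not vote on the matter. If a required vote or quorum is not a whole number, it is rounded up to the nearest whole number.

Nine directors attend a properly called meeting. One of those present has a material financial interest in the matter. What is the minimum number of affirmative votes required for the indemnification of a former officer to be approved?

7

The indemnification of a former officer requires four-fifths of the disinterested directors present (9 − 1 = 8).
4/5 of 8 = 6.40, rounded up to 7.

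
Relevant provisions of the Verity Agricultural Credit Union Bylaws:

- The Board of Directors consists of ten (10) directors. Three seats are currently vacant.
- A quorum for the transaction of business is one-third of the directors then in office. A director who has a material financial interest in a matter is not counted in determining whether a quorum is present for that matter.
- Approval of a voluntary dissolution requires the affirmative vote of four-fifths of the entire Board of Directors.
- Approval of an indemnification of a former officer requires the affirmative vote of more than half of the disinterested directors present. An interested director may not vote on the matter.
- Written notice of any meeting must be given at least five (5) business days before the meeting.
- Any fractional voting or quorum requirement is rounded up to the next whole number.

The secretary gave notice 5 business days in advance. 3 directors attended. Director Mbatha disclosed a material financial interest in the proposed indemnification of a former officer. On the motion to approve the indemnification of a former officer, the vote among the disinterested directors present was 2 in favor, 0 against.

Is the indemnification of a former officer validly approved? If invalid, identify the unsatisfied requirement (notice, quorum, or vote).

Invalid — quorum requirement not satisfied.

Notice: 5 business days given; 5 required (5 ≥ 5). Satisfied.
Quorum: 3 present, but the 1 interested director does not count, leaving 2. Quorum is 3. Not satisfied.
Vote: the indemnification of a former officer requires a majority of the disinterested directors present (3 − 1 = 2). A majority of 2 is 2, so 2 affirmative votes are needed; 2 voted in favor. Satisfied. (Moot — without a quorum no business can be validly transacted.)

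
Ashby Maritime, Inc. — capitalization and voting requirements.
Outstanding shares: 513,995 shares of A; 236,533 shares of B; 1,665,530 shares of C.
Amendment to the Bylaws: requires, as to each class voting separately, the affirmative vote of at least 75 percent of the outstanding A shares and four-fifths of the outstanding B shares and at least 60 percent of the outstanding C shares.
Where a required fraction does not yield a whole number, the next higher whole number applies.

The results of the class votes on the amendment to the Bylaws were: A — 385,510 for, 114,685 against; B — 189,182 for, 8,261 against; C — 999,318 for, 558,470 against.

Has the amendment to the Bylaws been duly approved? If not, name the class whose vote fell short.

A: 3/4 of 513995 = 385496.25, rounded up to 385497; 385,497 required, 385,510 in favor — approved.
B: 4/5 of 236533 = 189226.40, rounded up to 189227; 189,227 required, 189,182 in favor — not approved.
C: 3/5 of 1665530 = 999318; 999,318 required, 999,318 in favor — approved.

Not approved — the B shares did not give the required vote.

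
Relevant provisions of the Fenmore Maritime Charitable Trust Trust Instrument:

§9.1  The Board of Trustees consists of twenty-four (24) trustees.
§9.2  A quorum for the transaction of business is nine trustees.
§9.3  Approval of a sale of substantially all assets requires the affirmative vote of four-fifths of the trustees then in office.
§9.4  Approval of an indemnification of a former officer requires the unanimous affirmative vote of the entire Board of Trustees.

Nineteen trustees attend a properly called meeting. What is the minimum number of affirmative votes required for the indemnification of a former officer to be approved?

24

The indemnification of a former officer requires the unanimous vote of the entire Board of Trustees (24).
Unanimous means all 24.
(Only 19 can vote, so the indemnification of a former officer cannot pass at this meeting, but the required vote is still 24.)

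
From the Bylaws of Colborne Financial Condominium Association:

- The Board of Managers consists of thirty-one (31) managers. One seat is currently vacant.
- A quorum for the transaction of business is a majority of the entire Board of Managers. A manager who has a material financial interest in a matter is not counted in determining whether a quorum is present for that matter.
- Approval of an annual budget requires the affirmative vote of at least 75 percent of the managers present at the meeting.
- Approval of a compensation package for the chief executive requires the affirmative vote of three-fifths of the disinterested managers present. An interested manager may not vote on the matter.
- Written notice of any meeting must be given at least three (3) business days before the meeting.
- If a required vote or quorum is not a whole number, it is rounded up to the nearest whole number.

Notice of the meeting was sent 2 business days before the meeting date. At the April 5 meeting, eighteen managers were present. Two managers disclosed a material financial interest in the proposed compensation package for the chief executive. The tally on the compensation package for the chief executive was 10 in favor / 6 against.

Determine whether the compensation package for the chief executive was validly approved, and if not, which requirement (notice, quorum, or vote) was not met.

Notice: 2 business days given; 3 required (2 < 3). Not satisfied.
Quorum: 18 present, but the 2 interested managers do not count, leaving 16. Quorum is 16. Satisfied.
Vote: the compensation package for the chief executive requires three-fifths of the disinterested managers present (18 − 2 = 16). 3/5 of 16 = 9.60, rounded up to 10, so 10 affirmative votes are needed; 10 voted in favor. Satisfied.

Invalid — notice requirement not satisfied.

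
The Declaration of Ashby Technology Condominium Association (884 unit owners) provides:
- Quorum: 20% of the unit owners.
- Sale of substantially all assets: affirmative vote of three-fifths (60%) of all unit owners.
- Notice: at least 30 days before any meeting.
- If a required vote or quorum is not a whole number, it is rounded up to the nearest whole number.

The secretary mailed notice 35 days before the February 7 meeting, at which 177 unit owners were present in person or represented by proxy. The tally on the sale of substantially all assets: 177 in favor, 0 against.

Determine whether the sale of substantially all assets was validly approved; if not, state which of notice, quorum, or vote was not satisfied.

Notice: 35 days given; 30 required. Satisfied.
Quorum: 20% of 884 = 176.80, rounded up to 177; 177 present. Satisfied.
Vote: requires three-fifths of all unit owners (884); 3/5 of 884 = 530.40, rounded up to 531, so 531 needed; 177 in favor. Not satisfied.

Invalid — vote requirement not satisfied.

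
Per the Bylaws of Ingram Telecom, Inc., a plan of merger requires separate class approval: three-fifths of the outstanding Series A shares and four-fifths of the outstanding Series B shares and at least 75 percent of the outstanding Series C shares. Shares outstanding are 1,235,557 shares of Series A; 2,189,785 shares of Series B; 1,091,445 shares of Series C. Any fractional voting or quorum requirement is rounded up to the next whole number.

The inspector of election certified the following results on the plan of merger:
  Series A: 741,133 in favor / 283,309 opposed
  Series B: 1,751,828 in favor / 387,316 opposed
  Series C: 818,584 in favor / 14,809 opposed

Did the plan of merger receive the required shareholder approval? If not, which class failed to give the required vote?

Not approved — the Series A shares did not give the required vote.

Series A: 3/5 of 1235557 = 741334.20, rounded up to 741335; 741,335 required, 741,133 in favor — not approved.
Series B: 4/5 of 2189785 = 1751828; 1,751,828 required, 1,751,828 in favor — approved.
Series C: 3/4 of 1091445 = 818583.75, rounded up to 818584; 818,584 required, 818,584 in favor — approved.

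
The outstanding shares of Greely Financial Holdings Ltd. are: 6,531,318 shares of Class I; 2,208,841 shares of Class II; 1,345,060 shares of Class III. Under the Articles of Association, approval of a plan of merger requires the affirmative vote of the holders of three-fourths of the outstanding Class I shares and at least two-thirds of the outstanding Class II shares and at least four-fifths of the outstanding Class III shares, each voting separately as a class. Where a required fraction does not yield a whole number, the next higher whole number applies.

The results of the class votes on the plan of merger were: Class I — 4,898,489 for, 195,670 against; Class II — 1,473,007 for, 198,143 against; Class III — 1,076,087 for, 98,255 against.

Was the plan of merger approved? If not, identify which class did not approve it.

Class I: 3/4 of 6531318 = 4898488.50, rounded up to 4898489; 4,898,489 required, 4,898,489 in favor — approved.
Class II: 2/3 of 2208841 = 1472560.67, rounded up to 1472561; 1,472,561 required, 1,473,007 in favor — approved.
Class III: 4/5 of 1345060 = 1076048; 1,076,048 required, 1,076,087 in favor — approved.

Approved — every class gave the required vote.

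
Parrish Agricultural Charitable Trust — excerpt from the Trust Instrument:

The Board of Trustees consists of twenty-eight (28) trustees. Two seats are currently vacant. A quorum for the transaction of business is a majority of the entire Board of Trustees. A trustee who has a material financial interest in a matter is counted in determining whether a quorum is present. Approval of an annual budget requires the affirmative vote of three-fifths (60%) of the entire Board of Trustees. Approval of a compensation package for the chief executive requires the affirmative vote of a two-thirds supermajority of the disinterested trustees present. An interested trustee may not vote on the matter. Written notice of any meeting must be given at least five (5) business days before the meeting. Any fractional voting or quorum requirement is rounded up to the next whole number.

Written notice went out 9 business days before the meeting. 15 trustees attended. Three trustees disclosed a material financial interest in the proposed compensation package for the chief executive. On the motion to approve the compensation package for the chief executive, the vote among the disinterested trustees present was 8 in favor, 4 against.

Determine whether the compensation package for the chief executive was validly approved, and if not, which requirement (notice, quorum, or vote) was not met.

Notice: 9 business days given; 5 required (9 ≥ 5). Satisfied.
Quorum: 15 present (interested trustees count toward quorum); quorum is 15. Satisfied.
Vote: the compensation package for the chief executive requires two-thirds of the disinterested trustees present (15 − 3 = 12). 2/3 of 12 = 8, so 8 affirmative votes are needed; 8 voted in favor. Satisfied.

Valid — all requirements satisfied.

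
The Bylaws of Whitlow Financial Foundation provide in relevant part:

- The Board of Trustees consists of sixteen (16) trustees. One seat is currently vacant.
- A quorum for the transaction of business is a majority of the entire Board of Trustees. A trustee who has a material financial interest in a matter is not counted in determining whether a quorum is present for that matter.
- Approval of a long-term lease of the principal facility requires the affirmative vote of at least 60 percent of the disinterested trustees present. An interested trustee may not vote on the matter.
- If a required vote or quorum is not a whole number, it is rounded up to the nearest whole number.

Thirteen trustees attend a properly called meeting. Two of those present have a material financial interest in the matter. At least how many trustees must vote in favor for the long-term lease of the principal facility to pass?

The long-term lease of the principal facility requires three-fifths of the disinterested trustees present (13 − 2 = 11).
3/5 of 11 = 6.60, rounded up to 7.

7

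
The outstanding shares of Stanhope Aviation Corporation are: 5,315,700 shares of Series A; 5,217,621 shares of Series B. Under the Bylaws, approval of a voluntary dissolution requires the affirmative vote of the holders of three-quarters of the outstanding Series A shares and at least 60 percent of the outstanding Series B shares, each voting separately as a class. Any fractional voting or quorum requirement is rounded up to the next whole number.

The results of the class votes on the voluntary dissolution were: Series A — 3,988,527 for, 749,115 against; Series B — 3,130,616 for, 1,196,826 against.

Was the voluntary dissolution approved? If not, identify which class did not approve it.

Approved — every class gave the required vote.

Series A: 3/4 of 5315700 = 3986775; 3,986,775 required, 3,988,527 in favor — approved.
Series B: 3/5 of 5217621 = 3130572.60, rounded up to 3130573; 3,130,573 required, 3,130,616 in favor — approved.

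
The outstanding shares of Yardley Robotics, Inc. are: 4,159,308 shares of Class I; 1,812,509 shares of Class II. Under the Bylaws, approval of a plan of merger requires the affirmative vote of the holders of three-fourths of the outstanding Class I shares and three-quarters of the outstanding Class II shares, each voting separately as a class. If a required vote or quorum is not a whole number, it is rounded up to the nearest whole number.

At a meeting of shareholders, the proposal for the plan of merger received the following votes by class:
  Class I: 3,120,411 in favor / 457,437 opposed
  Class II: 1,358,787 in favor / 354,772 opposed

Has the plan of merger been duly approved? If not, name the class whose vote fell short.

Not approved — the Class II shares did not give the required vote.

Class I: 3/4 of 4159308 = 3119481; 3,119,481 required, 3,120,411 in favor — approved.
Class II: 3/4 of 1812509 = 1359381.75, rounded up to 1359382; 1,359,382 required, 1,358,787 in favor — not approved.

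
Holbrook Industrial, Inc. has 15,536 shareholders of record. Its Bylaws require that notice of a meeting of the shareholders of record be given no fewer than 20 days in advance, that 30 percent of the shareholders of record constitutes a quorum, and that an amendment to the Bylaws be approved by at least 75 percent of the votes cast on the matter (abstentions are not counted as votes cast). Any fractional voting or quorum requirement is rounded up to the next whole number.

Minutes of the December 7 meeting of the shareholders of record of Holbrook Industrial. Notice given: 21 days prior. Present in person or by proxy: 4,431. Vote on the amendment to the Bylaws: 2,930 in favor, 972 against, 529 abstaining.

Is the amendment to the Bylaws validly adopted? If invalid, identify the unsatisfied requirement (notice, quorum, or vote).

Notice: 21 days given; 20 required. Satisfied.
Quorum: 30% of 15,536 = 4,660.80, rounded up to 4,661; 4,431 present. Not satisfied.
Vote: requires three-fourths of the votes cast (4,431 − 529 abstaining = 3,902); 3/4 of 3902 = 2926.50, rounded up to 2927, so 2,927 needed; 2,930 in favor. Satisfied.

Invalid — quorum requirement not satisfied.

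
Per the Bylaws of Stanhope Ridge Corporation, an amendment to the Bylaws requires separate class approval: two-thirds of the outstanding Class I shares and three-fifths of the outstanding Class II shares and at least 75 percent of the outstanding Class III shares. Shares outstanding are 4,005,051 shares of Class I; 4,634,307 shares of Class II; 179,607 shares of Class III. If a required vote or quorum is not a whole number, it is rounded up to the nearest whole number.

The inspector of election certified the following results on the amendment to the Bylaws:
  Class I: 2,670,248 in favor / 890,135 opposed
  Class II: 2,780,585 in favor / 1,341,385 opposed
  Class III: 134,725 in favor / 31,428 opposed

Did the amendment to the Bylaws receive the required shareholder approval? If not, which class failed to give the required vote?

Class I: 2/3 of 4005051 = 2670034; 2,670,034 required, 2,670,248 in favor — approved.
Class II: 3/5 of 4634307 = 2780584.20, rounded up to 2780585; 2,780,585 required, 2,780,585 in favor — approved.
Class III: 3/4 of 179607 = 134705.25, rounded up to 134706; 134,706 required, 134,725 in favor — approved.

Approved — every class gave the required vote.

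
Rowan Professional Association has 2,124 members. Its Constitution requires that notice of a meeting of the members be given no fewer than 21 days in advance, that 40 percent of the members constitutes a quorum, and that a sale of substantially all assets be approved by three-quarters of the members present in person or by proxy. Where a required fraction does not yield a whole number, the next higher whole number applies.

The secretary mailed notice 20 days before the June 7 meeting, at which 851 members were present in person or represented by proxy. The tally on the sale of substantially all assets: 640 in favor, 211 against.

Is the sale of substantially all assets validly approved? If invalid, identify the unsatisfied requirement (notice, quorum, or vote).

Notice: 20 days given; 21 required. Not satisfied.
Quorum: 40% of 2,124 = 849.60, rounded up to 850; 851 present. Satisfied.
Vote: requires three-fourths of those present (851); 3/4 of 851 = 638.25, rounded up to 639, so 639 needed; 640 in favor. Satisfied.

Invalid — notice requirement not satisfied.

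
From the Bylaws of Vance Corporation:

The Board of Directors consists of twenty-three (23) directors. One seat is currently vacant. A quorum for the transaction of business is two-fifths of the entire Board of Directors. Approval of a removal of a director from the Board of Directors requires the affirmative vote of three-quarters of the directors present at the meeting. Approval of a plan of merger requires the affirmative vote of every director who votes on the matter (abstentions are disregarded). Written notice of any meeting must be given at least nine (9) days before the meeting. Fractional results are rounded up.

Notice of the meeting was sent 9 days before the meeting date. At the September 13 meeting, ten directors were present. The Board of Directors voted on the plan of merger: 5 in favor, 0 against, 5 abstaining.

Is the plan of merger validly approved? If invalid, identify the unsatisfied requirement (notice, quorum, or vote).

Valid — all requirements satisfied.

Notice: 9 days given; 9 required (9 ≥ 9). Satisfied.
Quorum: 10 present; quorum is 10. Satisfied.
Vote: the plan of merger requires the unanimous vote of the votes cast (10 present − 5 abstaining = 5). Unanimous means all 5, so 5 affirmative votes are needed; 5 voted in favor. Satisfied.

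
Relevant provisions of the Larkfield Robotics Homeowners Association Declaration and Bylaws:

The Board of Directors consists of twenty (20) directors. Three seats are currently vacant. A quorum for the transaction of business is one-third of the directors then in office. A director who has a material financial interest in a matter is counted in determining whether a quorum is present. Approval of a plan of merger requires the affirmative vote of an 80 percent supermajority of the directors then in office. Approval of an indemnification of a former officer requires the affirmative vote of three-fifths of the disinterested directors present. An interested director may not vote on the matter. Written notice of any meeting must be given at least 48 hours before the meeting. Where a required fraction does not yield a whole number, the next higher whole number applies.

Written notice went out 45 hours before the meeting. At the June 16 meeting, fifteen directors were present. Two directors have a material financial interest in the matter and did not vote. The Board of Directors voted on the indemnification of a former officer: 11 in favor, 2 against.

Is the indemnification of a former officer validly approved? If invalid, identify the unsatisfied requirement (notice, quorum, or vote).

Invalid — notice requirement not satisfied.

Notice: 45 hours given; 48 required (45 < 48). Not satisfied.
Quorum: 15 present (interested directors count toward quorum); quorum is 6. Satisfied.
Vote: the indemnification of a former officer requires three-fifths of the disinterested directors present (15 − 2 = 13). 3/5 of 13 = 7.80, rounded up to 8, so 8 affirmative votes are needed; 11 voted in favor. Satisfied.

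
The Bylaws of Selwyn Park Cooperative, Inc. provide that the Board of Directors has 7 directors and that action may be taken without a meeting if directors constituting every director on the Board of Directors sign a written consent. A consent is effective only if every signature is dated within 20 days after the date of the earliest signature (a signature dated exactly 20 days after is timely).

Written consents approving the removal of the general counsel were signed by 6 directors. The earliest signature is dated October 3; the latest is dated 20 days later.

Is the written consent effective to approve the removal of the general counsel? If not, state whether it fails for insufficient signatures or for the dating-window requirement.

Signatures required: the unanimous vote of 7 — unanimous means all 7, so 7 needed; 6 signed. Insufficient.
Dating window: the latest signature is 20 days after the earliest; the limit is 20 days. Within the window.

Not effective — insufficient signatures.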